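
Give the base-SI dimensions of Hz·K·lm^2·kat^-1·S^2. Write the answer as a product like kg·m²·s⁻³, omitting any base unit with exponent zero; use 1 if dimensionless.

Hz = s⁻¹.
lm = cd.
So lm² = cd².
kat = s⁻¹·mol.
So kat⁻¹ = s·mol⁻¹.
S = kg⁻¹·m⁻²·s³·A².
So S² = kg⁻²·m⁻⁴·s⁶·A⁴.
Combining: Hz·K·lm²·kat⁻¹·S² = s⁻¹ · K · cd² · (s·mol⁻¹) · (kg⁻²·m⁻⁴·s⁶·A⁴) = kg⁻²·m⁻⁴·s⁶·A⁴·K·mol⁻¹·cd².

kg⁻²·m⁻⁴·s⁶·A⁴·K·mol⁻¹·cd²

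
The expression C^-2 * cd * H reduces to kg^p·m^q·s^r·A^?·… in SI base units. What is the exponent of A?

C = A·s = s·A (charge = current × time).
So C⁻² = s⁻²·A⁻².
H = Wb/A (inductance = flux per current),
    = kg·m²·s⁻²·A⁻².
Combining: C⁻²·cd·H = (s⁻²·A⁻²) · cd · (kg·m²·s⁻²·A⁻²) = kg·m²·s⁻⁴·A⁻⁴·cd.
The exponent of A is -4.

-4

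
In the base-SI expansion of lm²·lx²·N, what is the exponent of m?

lm = cd.
So lm² = cd².
lx = m⁻²·cd.
So lx² = m⁻⁴·cd².
N = kg·m·s⁻².
Combining: lm²·lx²·N = cd² · (m⁻⁴·cd²) · (kg·m·s⁻²) = kg·m⁻³·s⁻²·cd⁴.
The exponent of m is -3.

-3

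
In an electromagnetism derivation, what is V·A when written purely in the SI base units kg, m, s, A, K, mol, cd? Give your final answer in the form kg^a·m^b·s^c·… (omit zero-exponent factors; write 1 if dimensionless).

kg·m²·s⁻³

V = kg·m²·s⁻³·A⁻¹.
Combining: V·A = (kg·m²·s⁻³·A⁻¹) · A = kg·m²·s⁻³.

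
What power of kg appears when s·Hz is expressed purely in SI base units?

0

Hz = 1/s = s⁻¹ (frequency is cycles per second).
Combining: s·Hz = s · s⁻¹ = 1.
The exponent of kg is 0.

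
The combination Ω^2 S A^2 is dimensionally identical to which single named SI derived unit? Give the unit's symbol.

W

Ω = V/A (resistance = voltage per current),
    = kg·m²·s⁻³·A⁻².
So Ω² = kg²·m⁴·s⁻⁶·A⁻⁴.
S = 1/Ω (conductance is reciprocal resistance),
    = kg⁻¹·m⁻²·s³·A².
Combining: Ω²·S·A² = (kg²·m⁴·s⁻⁶·A⁻⁴) · (kg⁻¹·m⁻²·s³·A²) · A² = kg·m²·s⁻³.
kg·m²·s⁻³ is the base-SI form of the watt.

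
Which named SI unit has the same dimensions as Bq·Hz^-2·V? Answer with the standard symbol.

Wb

Bq = 1/s = s⁻¹ (activity is decays per second).
Hz = 1/s = s⁻¹ (frequency is cycles per second).
So Hz⁻² = s².
V = W/A (potential = power per current),
    = kg·m²·s⁻³·A⁻¹.
Combining: Bq·Hz⁻²·V = s⁻¹ · s² · (kg·m²·s⁻³·A⁻¹) = kg·m²·s⁻²·A⁻¹.
kg·m²·s⁻²·A⁻¹ is the base-SI form of the weber.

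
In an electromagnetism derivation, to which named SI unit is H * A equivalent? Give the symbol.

Wb

H = kg·m²·s⁻²·A⁻².
Combining: H·A = (kg·m²·s⁻²·A⁻²) · A = kg·m²·s⁻²·A⁻¹.
kg·m²·s⁻²·A⁻¹ is the base-SI form of the weber.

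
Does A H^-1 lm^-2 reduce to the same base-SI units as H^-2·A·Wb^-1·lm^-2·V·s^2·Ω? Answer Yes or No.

Left side:
  H = Wb/A (inductance = flux per current),
      = kg·m²·s⁻²·A⁻².
  So H⁻¹ = kg⁻¹·m⁻²·s²·A².
  lm = cd·sr = cd (luminous flux; sr is dimensionless).
  So lm⁻² = cd⁻².
  Combining: A·H⁻¹·lm⁻² = A · (kg⁻¹·m⁻²·s²·A²) · cd⁻² = kg⁻¹·m⁻²·s²·A³·cd⁻².
Right side:
  H = Wb/A (inductance = flux per current),
      = kg·m²·s⁻²·A⁻².
  So H⁻² = kg⁻²·m⁻⁴·s⁴·A⁴.
  Wb = V·s (flux: a volt is a weber per second),
      = kg·m²·s⁻²·A⁻¹.
  So Wb⁻¹ = kg⁻¹·m⁻²·s²·A.
  lm = cd·sr = cd (luminous flux; sr is dimensionless).
  So lm⁻² = cd⁻².
  V = W/A (potential = power per current),
      = kg·m²·s⁻³·A⁻¹.
  Ω = V/A (resistance = voltage per current),
      = kg·m²·s⁻³·A⁻².
  Combining: H⁻²·A·Wb⁻¹·lm⁻²·V·s²·Ω = (kg⁻²·m⁻⁴·s⁴·A⁴) · A · (kg⁻¹·m⁻²·s²·A) · cd⁻² · (kg·m²·s⁻³·A⁻¹) · s² · (kg·m²·s⁻³·A⁻²) = kg⁻¹·m⁻²·s²·A³·cd⁻².
Both reduce to kg⁻¹·m⁻²·s²·A³·cd⁻².

Yes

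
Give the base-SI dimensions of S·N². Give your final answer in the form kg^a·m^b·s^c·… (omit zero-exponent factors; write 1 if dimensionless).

S = kg⁻¹·m⁻²·s³·A².
N = kg·m·s⁻².
So N² = kg²·m²·s⁻⁴.
Combining: S·N² = (kg⁻¹·m⁻²·s³·A²) · (kg²·m²·s⁻⁴) = kg·s⁻¹·A².

kg·s⁻¹·A²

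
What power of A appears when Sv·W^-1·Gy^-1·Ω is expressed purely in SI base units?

Sv = J/kg (equivalent dose = energy per mass),
    = m²·s⁻².
W = J/s (power = energy per time),
    = kg·m²·s⁻³.
So W⁻¹ = kg⁻¹·m⁻²·s³.
Gy = J/kg (absorbed dose = energy per mass),
    = m²·s⁻².
So Gy⁻¹ = m⁻²·s².
Ω = V/A (resistance = voltage per current),
    = kg·m²·s⁻³·A⁻².
Combining: Sv·W⁻¹·Gy⁻¹·Ω = (m²·s⁻²) · (kg⁻¹·m⁻²·s³) · (m⁻²·s²) · (kg·m²·s⁻³·A⁻²) = A⁻².
The exponent of A is -2.

-2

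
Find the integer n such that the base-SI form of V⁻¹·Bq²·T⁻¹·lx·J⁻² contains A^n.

V = kg·m²·s⁻³·A⁻¹.
So V⁻¹ = kg⁻¹·m⁻²·s³·A.
Bq = s⁻¹.
So Bq² = s⁻².
T = kg·s⁻²·A⁻¹.
So T⁻¹ = kg⁻¹·s²·A.
lx = m⁻²·cd.
J = kg·m²·s⁻².
So J⁻² = kg⁻²·m⁻⁴·s⁴.
Combining: V⁻¹·Bq²·T⁻¹·lx·J⁻² = (kg⁻¹·m⁻²·s³·A) · s⁻² · (kg⁻¹·s²·A) · (m⁻²·cd) · (kg⁻²·m⁻⁴·s⁴) = kg⁻⁴·m⁻⁸·s⁷·A²·cd.
The exponent of A is 2.

2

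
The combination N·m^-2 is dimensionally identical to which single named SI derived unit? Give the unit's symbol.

N = kg·m/s² = kg·m·s⁻² (force = mass × acceleration).
Combining: N·m⁻² = (kg·m·s⁻²) · m⁻² = kg·m⁻¹·s⁻².
kg·m⁻¹·s⁻² is the base-SI form of the pascal.

Pa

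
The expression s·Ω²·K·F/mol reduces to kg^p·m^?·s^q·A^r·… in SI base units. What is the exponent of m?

Ω = V/A (resistance = voltage per current),
    = kg·m²·s⁻³·A⁻².
So Ω² = kg²·m⁴·s⁻⁶·A⁻⁴.
F = C/V (capacitance = charge per voltage),
    = A·s/(kg·m²·s⁻³·A⁻¹) (substituting C and V),
    = kg⁻¹·m⁻²·s⁴·A².
Combining: s·Ω²·K·mol⁻¹·F = s · (kg²·m⁴·s⁻⁶·A⁻⁴) · K · mol⁻¹ · (kg⁻¹·m⁻²·s⁴·A²) = kg·m²·s⁻¹·A⁻²·K·mol⁻¹.
The exponent of m is 2.

2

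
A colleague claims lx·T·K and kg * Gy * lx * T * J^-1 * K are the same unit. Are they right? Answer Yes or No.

Yes

Left side:
  lx = lm/m² (illuminance = luminous flux per area),
      = m⁻²·cd.
  T = Wb/m² (flux density = flux per area),
      = kg·s⁻²·A⁻¹.
  Combining: lx·T·K = (m⁻²·cd) · (kg·s⁻²·A⁻¹) · K = kg·m⁻²·s⁻²·A⁻¹·K·cd.
Right side:
  Gy = J/kg (absorbed dose = energy per mass),
      = m²·s⁻².
  lx = lm/m² (illuminance = luminous flux per area),
      = m⁻²·cd.
  T = Wb/m² (flux density = flux per area),
      = kg·s⁻²·A⁻¹.
  J = N·m (work = force × distance),
      = kg·m²·s⁻².
  So J⁻¹ = kg⁻¹·m⁻²·s².
  Combining: kg·Gy·lx·T·J⁻¹·K = kg · (m²·s⁻²) · (m⁻²·cd) · (kg·s⁻²·A⁻¹) · (kg⁻¹·m⁻²·s²) · K = kg·m⁻²·s⁻²·A⁻¹·K·cd.
Both reduce to kg·m⁻²·s⁻²·A⁻¹·K·cd.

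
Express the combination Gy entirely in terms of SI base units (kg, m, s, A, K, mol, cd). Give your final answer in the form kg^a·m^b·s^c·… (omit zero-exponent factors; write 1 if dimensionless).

m²·s⁻²

Gy = m²·s⁻².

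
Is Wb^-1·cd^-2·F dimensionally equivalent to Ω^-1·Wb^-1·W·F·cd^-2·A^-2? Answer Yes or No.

Left side:
  Wb = V·s (flux: a volt is a weber per second),
      = kg·m²·s⁻²·A⁻¹.
  So Wb⁻¹ = kg⁻¹·m⁻²·s²·A.
  F = C/V (capacitance = charge per voltage),
      = A·s/(kg·m²·s⁻³·A⁻¹) (substituting C and V),
      = kg⁻¹·m⁻²·s⁴·A².
  Combining: Wb⁻¹·cd⁻²·F = (kg⁻¹·m⁻²·s²·A) · cd⁻² · (kg⁻¹·m⁻²·s⁴·A²) = kg⁻²·m⁻⁴·s⁶·A³·cd⁻².
Right side:
  Ω = kg·m²·s⁻³·A⁻².
  So Ω⁻¹ = kg⁻¹·m⁻²·s³·A².
  Wb = kg·m²·s⁻²·A⁻¹.
  So Wb⁻¹ = kg⁻¹·m⁻²·s²·A.
  W = kg·m²·s⁻³.
  F = kg⁻¹·m⁻²·s⁴·A².
  Combining: Ω⁻¹·Wb⁻¹·W·F·cd⁻²·A⁻² = (kg⁻¹·m⁻²·s³·A²) · (kg⁻¹·m⁻²·s²·A) · (kg·m²·s⁻³) · (kg⁻¹·m⁻²·s⁴·A²) · cd⁻² · A⁻² = kg⁻²·m⁻⁴·s⁶·A³·cd⁻².
Both reduce to kg⁻²·m⁻⁴·s⁶·A³·cd⁻².

Yes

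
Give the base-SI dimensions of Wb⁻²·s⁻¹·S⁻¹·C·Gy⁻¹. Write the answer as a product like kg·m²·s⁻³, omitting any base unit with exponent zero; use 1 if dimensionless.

kg⁻¹·m⁻⁴·s³·A

Wb = kg·m²·s⁻²·A⁻¹.
So Wb⁻² = kg⁻²·m⁻⁴·s⁴·A².
S = kg⁻¹·m⁻²·s³·A².
So S⁻¹ = kg·m²·s⁻³·A⁻².
C = s·A.
Gy = m²·s⁻².
So Gy⁻¹ = m⁻²·s².
Combining: Wb⁻²·s⁻¹·S⁻¹·C·Gy⁻¹ = (kg⁻²·m⁻⁴·s⁴·A²) · s⁻¹ · (kg·m²·s⁻³·A⁻²) · (s·A) · (m⁻²·s²) = kg⁻¹·m⁻⁴·s³·A.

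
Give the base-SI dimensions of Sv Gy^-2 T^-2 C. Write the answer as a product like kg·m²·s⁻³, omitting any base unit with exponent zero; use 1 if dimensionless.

kg⁻²·m⁻²·s⁷·A³

Sv = m²·s⁻².
Gy = m²·s⁻².
So Gy⁻² = m⁻⁴·s⁴.
T = kg·s⁻²·A⁻¹.
So T⁻² = kg⁻²·s⁴·A².
C = s·A.
Combining: Sv·Gy⁻²·T⁻²·C = (m²·s⁻²) · (m⁻⁴·s⁴) · (kg⁻²·s⁴·A²) · (s·A) = kg⁻²·m⁻²·s⁷·A³.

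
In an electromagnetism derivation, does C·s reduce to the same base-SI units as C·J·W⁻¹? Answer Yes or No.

Left side:
  C = A·s = s·A (charge = current × time).
  Combining: C·s = (s·A) · s = s²·A.
Right side:
  C = s·A.
  J = kg·m²·s⁻².
  W = kg·m²·s⁻³.
  So W⁻¹ = kg⁻¹·m⁻²·s³.
  Combining: C·J·W⁻¹ = (s·A) · (kg·m²·s⁻²) · (kg⁻¹·m⁻²·s³) = s²·A.
Both reduce to s²·A.

Yes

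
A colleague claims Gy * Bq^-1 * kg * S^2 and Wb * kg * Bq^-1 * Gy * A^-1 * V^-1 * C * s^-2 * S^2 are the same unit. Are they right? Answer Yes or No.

Left side:
  Gy = m²·s⁻².
  Bq = s⁻¹.
  So Bq⁻¹ = s.
  S = kg⁻¹·m⁻²·s³·A².
  So S² = kg⁻²·m⁻⁴·s⁶·A⁴.
  Combining: Gy·Bq⁻¹·kg·S² = (m²·s⁻²) · s · kg · (kg⁻²·m⁻⁴·s⁶·A⁴) = kg⁻¹·m⁻²·s⁵·A⁴.
Right side:
  Wb = kg·m²·s⁻²·A⁻¹.
  Bq = s⁻¹.
  So Bq⁻¹ = s.
  Gy = m²·s⁻².
  V = kg·m²·s⁻³·A⁻¹.
  So V⁻¹ = kg⁻¹·m⁻²·s³·A.
  C = s·A.
  S = kg⁻¹·m⁻²·s³·A².
  So S² = kg⁻²·m⁻⁴·s⁶·A⁴.
  Combining: Wb·kg·Bq⁻¹·Gy·A⁻¹·V⁻¹·C·s⁻²·S² = (kg·m²·s⁻²·A⁻¹) · kg · s · (m²·s⁻²) · A⁻¹ · (kg⁻¹·m⁻²·s³·A) · (s·A) · s⁻² · (kg⁻²·m⁻⁴·s⁶·A⁴) = kg⁻¹·m⁻²·s⁵·A⁴.
Both reduce to kg⁻¹·m⁻²·s⁵·A⁴.

Yes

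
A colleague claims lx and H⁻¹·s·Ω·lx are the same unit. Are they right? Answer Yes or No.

Left side:
  lx = lm/m² (illuminance = luminous flux per area),
      = m⁻²·cd.
Right side:
  H = Wb/A (inductance = flux per current),
      = kg·m²·s⁻²·A⁻².
  So H⁻¹ = kg⁻¹·m⁻²·s²·A².
  Ω = V/A (resistance = voltage per current),
      = kg·m²·s⁻³·A⁻².
  lx = lm/m² (illuminance = luminous flux per area),
      = m⁻²·cd.
  Combining: H⁻¹·s·Ω·lx = (kg⁻¹·m⁻²·s²·A²) · s · (kg·m²·s⁻³·A⁻²) · (m⁻²·cd) = m⁻²·cd.
Both reduce to m⁻²·cd.

Yes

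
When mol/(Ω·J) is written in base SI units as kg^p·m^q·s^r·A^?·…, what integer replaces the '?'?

Ω = V/A (resistance = voltage per current),
    = kg·m²·s⁻³·A⁻².
So Ω⁻¹ = kg⁻¹·m⁻²·s³·A².
J = N·m (work = force × distance),
    = kg·m²·s⁻².
So J⁻¹ = kg⁻¹·m⁻²·s².
Combining: mol·Ω⁻¹·J⁻¹ = mol · (kg⁻¹·m⁻²·s³·A²) · (kg⁻¹·m⁻²·s²) = kg⁻²·m⁻⁴·s⁵·A²·mol.
The exponent of A is 2.

2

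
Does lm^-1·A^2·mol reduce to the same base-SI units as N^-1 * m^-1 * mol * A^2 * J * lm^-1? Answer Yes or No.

Yes

Left side:
  lm = cd·sr = cd (luminous flux; sr is dimensionless).
  So lm⁻¹ = cd⁻¹.
  Combining: lm⁻¹·A²·mol = cd⁻¹ · A² · mol = A²·mol·cd⁻¹.
Right side:
  N = kg·m·s⁻².
  So N⁻¹ = kg⁻¹·m⁻¹·s².
  J = kg·m²·s⁻².
  lm = cd.
  So lm⁻¹ = cd⁻¹.
  Combining: N⁻¹·m⁻¹·mol·A²·J·lm⁻¹ = (kg⁻¹·m⁻¹·s²) · m⁻¹ · mol · A² · (kg·m²·s⁻²) · cd⁻¹ = A²·mol·cd⁻¹.
Both reduce to A²·mol·cd⁻¹.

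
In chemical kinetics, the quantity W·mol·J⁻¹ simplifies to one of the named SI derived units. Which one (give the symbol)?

W = kg·m²·s⁻³.
J = kg·m²·s⁻².
So J⁻¹ = kg⁻¹·m⁻²·s².
Combining: W·mol·J⁻¹ = (kg·m²·s⁻³) · mol · (kg⁻¹·m⁻²·s²) = s⁻¹·mol.
s⁻¹·mol is the base-SI form of the katal.

kat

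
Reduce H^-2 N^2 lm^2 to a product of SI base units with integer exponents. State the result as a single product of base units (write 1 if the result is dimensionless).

H = kg·m²·s⁻²·A⁻².
So H⁻² = kg⁻²·m⁻⁴·s⁴·A⁴.
N = kg·m·s⁻².
So N² = kg²·m²·s⁻⁴.
lm = cd.
So lm² = cd².
Combining: H⁻²·N²·lm² = (kg⁻²·m⁻⁴·s⁴·A⁴) · (kg²·m²·s⁻⁴) · cd² = m⁻²·A⁴·cd².

m⁻²·A⁴·cd²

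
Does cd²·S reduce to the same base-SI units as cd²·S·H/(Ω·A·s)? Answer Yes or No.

Left side:
  S = 1/Ω (conductance is reciprocal resistance),
      = kg⁻¹·m⁻²·s³·A².
  Combining: cd²·S = cd² · (kg⁻¹·m⁻²·s³·A²) = kg⁻¹·m⁻²·s³·A²·cd².
Right side:
  S = kg⁻¹·m⁻²·s³·A².
  Ω = kg·m²·s⁻³·A⁻².
  So Ω⁻¹ = kg⁻¹·m⁻²·s³·A².
  H = kg·m²·s⁻²·A⁻².
  Combining: cd²·S·Ω⁻¹·A⁻¹·H·s⁻¹ = cd² · (kg⁻¹·m⁻²·s³·A²) · (kg⁻¹·m⁻²·s³·A²) · A⁻¹ · (kg·m²·s⁻²·A⁻²) · s⁻¹ = kg⁻¹·m⁻²·s³·A·cd².
Left is kg⁻¹·m⁻²·s³·A²·cd²; right is kg⁻¹·m⁻²·s³·A·cd² — different.

No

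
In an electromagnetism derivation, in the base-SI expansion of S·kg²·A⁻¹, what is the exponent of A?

S = 1/Ω (conductance is reciprocal resistance),
    = kg⁻¹·m⁻²·s³·A².
Combining: S·kg²·A⁻¹ = (kg⁻¹·m⁻²·s³·A²) · kg² · A⁻¹ = kg·m⁻²·s³·A.
The exponent of A is 1.

1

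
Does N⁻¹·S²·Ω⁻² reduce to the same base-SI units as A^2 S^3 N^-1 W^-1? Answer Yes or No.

Yes

Left side:
  N = kg·m/s² = kg·m·s⁻² (force = mass × acceleration).
  So N⁻¹ = kg⁻¹·m⁻¹·s².
  S = 1/Ω (conductance is reciprocal resistance),
      = kg⁻¹·m⁻²·s³·A².
  So S² = kg⁻²·m⁻⁴·s⁶·A⁴.
  Ω = V/A (resistance = voltage per current),
      = kg·m²·s⁻³·A⁻².
  So Ω⁻² = kg⁻²·m⁻⁴·s⁶·A⁴.
  Combining: N⁻¹·S²·Ω⁻² = (kg⁻¹·m⁻¹·s²) · (kg⁻²·m⁻⁴·s⁶·A⁴) · (kg⁻²·m⁻⁴·s⁶·A⁴) = kg⁻⁵·m⁻⁹·s¹⁴·A⁸.
Right side:
  S = 1/Ω (conductance is reciprocal resistance),
      = kg⁻¹·m⁻²·s³·A².
  So S³ = kg⁻³·m⁻⁶·s⁹·A⁶.
  N = kg·m/s² = kg·m·s⁻² (force = mass × acceleration).
  So N⁻¹ = kg⁻¹·m⁻¹·s².
  W = J/s (power = energy per time),
      = kg·m²·s⁻³.
  So W⁻¹ = kg⁻¹·m⁻²·s³.
  Combining: A²·S³·N⁻¹·W⁻¹ = A² · (kg⁻³·m⁻⁶·s⁹·A⁶) · (kg⁻¹·m⁻¹·s²) · (kg⁻¹·m⁻²·s³) = kg⁻⁵·m⁻⁹·s¹⁴·A⁸.
Both reduce to kg⁻⁵·m⁻⁹·s¹⁴·A⁸.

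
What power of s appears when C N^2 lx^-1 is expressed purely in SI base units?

C = A·s = s·A (charge = current × time).
N = kg·m/s² = kg·m·s⁻² (force = mass × acceleration).
So N² = kg²·m²·s⁻⁴.
lx = lm/m² (illuminance = luminous flux per area),
    = m⁻²·cd.
So lx⁻¹ = m²·cd⁻¹.
Combining: C·N²·lx⁻¹ = (s·A) · (kg²·m²·s⁻⁴) · (m²·cd⁻¹) = kg²·m⁴·s⁻³·A·cd⁻¹.
The exponent of s is -3.

-3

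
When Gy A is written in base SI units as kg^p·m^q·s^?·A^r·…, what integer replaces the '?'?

-2

Gy = m²·s⁻².
Combining: Gy·A = (m²·s⁻²) · A = m²·s⁻²·A.
The exponent of s is -2.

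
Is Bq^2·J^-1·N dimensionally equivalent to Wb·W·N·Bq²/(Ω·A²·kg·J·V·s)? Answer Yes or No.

Left side:
  Bq = 1/s = s⁻¹ (activity is decays per second).
  So Bq² = s⁻².
  J = N·m (work = force × distance),
      = kg·m²·s⁻².
  So J⁻¹ = kg⁻¹·m⁻²·s².
  N = kg·m/s² = kg·m·s⁻² (force = mass × acceleration).
  Combining: Bq²·J⁻¹·N = s⁻² · (kg⁻¹·m⁻²·s²) · (kg·m·s⁻²) = m⁻¹·s⁻².
Right side:
  Ω = V/A (resistance = voltage per current),
      = kg·m²·s⁻³·A⁻².
  So Ω⁻¹ = kg⁻¹·m⁻²·s³·A².
  Wb = V·s (flux: a volt is a weber per second),
      = kg·m²·s⁻²·A⁻¹.
  J = N·m (work = force × distance),
      = kg·m²·s⁻².
  So J⁻¹ = kg⁻¹·m⁻²·s².
  V = W/A (potential = power per current),
      = kg·m²·s⁻³·A⁻¹.
  So V⁻¹ = kg⁻¹·m⁻²·s³·A.
  W = J/s (power = energy per time),
      = kg·m²·s⁻³.
  N = kg·m/s² = kg·m·s⁻² (force = mass × acceleration).
  Bq = 1/s = s⁻¹ (activity is decays per second).
  So Bq² = s⁻².
  Combining: Ω⁻¹·A⁻²·Wb·kg⁻¹·J⁻¹·V⁻¹·W·s⁻¹·N·Bq² = (kg⁻¹·m⁻²·s³·A²) · A⁻² · (kg·m²·s⁻²·A⁻¹) · kg⁻¹ · (kg⁻¹·m⁻²·s²) · (kg⁻¹·m⁻²·s³·A) · (kg·m²·s⁻³) · s⁻¹ · (kg·m·s⁻²) · s⁻² = kg⁻¹·m⁻¹·s⁻².
Left is m⁻¹·s⁻²; right is kg⁻¹·m⁻¹·s⁻² — different.

No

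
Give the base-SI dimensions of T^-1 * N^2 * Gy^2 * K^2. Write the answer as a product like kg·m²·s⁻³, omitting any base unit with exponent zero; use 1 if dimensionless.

T = kg·s⁻²·A⁻¹.
So T⁻¹ = kg⁻¹·s²·A.
N = kg·m·s⁻².
So N² = kg²·m²·s⁻⁴.
Gy = m²·s⁻².
So Gy² = m⁴·s⁻⁴.
Combining: T⁻¹·N²·Gy²·K² = (kg⁻¹·s²·A) · (kg²·m²·s⁻⁴) · (m⁴·s⁻⁴) · K² = kg·m⁶·s⁻⁶·A·K².

kg·m⁶·s⁻⁶·A·K²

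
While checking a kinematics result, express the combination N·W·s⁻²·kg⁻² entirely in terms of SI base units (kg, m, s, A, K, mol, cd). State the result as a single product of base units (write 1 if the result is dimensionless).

m³·s⁻⁷

N = kg·m/s² = kg·m·s⁻² (force = mass × acceleration).
W = J/s (power = energy per time),
    = kg·m²·s⁻³.
Combining: N·W·s⁻²·kg⁻² = (kg·m·s⁻²) · (kg·m²·s⁻³) · s⁻² · kg⁻² = m³·s⁻⁷.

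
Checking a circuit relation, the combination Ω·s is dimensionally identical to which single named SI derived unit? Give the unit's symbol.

H

Ω = kg·m²·s⁻³·A⁻².
Combining: Ω·s = (kg·m²·s⁻³·A⁻²) · s = kg·m²·s⁻²·A⁻².
kg·m²·s⁻²·A⁻² is the base-SI form of the henry.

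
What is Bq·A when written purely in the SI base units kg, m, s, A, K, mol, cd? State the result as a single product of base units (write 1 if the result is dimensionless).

Bq = s⁻¹.
Combining: Bq·A = s⁻¹ · A = s⁻¹·A.

s⁻¹·A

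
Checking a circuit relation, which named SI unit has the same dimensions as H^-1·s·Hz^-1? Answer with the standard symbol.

F

H = kg·m²·s⁻²·A⁻².
So H⁻¹ = kg⁻¹·m⁻²·s²·A².
Hz = s⁻¹.
So Hz⁻¹ = s.
Combining: H⁻¹·s·Hz⁻¹ = (kg⁻¹·m⁻²·s²·A²) · s · s = kg⁻¹·m⁻²·s⁴·A².
kg⁻¹·m⁻²·s⁴·A² is the base-SI form of the farad.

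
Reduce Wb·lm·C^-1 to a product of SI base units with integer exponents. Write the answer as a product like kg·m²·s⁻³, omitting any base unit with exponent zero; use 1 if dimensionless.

kg·m²·s⁻³·A⁻²·cd

Wb = kg·m²·s⁻²·A⁻¹.
lm = cd.
C = s·A.
So C⁻¹ = s⁻¹·A⁻¹.
Combining: Wb·lm·C⁻¹ = (kg·m²·s⁻²·A⁻¹) · cd · (s⁻¹·A⁻¹) = kg·m²·s⁻³·A⁻²·cd.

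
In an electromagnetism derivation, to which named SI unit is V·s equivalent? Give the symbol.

Wb

V = W/A (potential = power per current),
    = kg·m²·s⁻³·A⁻¹.
Combining: V·s = (kg·m²·s⁻³·A⁻¹) · s = kg·m²·s⁻²·A⁻¹.
kg·m²·s⁻²·A⁻¹ is the base-SI form of the weber.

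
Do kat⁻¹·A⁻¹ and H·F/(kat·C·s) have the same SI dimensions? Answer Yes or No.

Yes

Left side:
  kat = mol/s = s⁻¹·mol (catalytic activity).
  So kat⁻¹ = s·mol⁻¹.
  Combining: kat⁻¹·A⁻¹ = (s·mol⁻¹) · A⁻¹ = s·A⁻¹·mol⁻¹.
Right side:
  H = Wb/A (inductance = flux per current),
      = kg·m²·s⁻²·A⁻².
  F = C/V (capacitance = charge per voltage),
      = A·s/(kg·m²·s⁻³·A⁻¹) (substituting C and V),
      = kg⁻¹·m⁻²·s⁴·A².
  kat = mol/s = s⁻¹·mol (catalytic activity).
  So kat⁻¹ = s·mol⁻¹.
  C = A·s = s·A (charge = current × time).
  So C⁻¹ = s⁻¹·A⁻¹.
  Combining: H·F·kat⁻¹·C⁻¹·s⁻¹ = (kg·m²·s⁻²·A⁻²) · (kg⁻¹·m⁻²·s⁴·A²) · (s·mol⁻¹) · (s⁻¹·A⁻¹) · s⁻¹ = s·A⁻¹·mol⁻¹.
Both reduce to s·A⁻¹·mol⁻¹.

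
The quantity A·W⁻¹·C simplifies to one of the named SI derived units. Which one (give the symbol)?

F

W = kg·m²·s⁻³.
So W⁻¹ = kg⁻¹·m⁻²·s³.
C = s·A.
Combining: A·W⁻¹·C = A · (kg⁻¹·m⁻²·s³) · (s·A) = kg⁻¹·m⁻²·s⁴·A².
kg⁻¹·m⁻²·s⁴·A² is the base-SI form of the farad.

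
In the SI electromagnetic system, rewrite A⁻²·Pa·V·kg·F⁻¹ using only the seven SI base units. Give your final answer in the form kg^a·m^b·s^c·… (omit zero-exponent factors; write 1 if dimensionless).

Pa = N/m² (pressure = force per area),
    = kg·m⁻¹·s⁻².
V = W/A (potential = power per current),
    = kg·m²·s⁻³·A⁻¹.
F = C/V (capacitance = charge per voltage),
    = A·s/(kg·m²·s⁻³·A⁻¹) (substituting C and V),
    = kg⁻¹·m⁻²·s⁴·A².
So F⁻¹ = kg·m²·s⁻⁴·A⁻².
Combining: A⁻²·Pa·V·kg·F⁻¹ = A⁻² · (kg·m⁻¹·s⁻²) · (kg·m²·s⁻³·A⁻¹) · kg · (kg·m²·s⁻⁴·A⁻²) = kg⁴·m³·s⁻⁹·A⁻⁵.

kg⁴·m³·s⁻⁹·A⁻⁵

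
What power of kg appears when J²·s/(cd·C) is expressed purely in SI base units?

J = N·m (work = force × distance),
    = kg·m²·s⁻².
So J² = kg²·m⁴·s⁻⁴.
C = A·s = s·A (charge = current × time).
So C⁻¹ = s⁻¹·A⁻¹.
Combining: J²·cd⁻¹·s·C⁻¹ = (kg²·m⁴·s⁻⁴) · cd⁻¹ · s · (s⁻¹·A⁻¹) = kg²·m⁴·s⁻⁴·A⁻¹·cd⁻¹.
The exponent of kg is 2.

2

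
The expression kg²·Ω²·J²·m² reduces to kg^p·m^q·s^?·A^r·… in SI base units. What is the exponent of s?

-10

Ω = V/A (resistance = voltage per current),
    = kg·m²·s⁻³·A⁻².
So Ω² = kg²·m⁴·s⁻⁶·A⁻⁴.
J = N·m (work = force × distance),
    = kg·m²·s⁻².
So J² = kg²·m⁴·s⁻⁴.
Combining: kg²·Ω²·J²·m² = kg² · (kg²·m⁴·s⁻⁶·A⁻⁴) · (kg²·m⁴·s⁻⁴) · m² = kg⁶·m¹⁰·s⁻¹⁰·A⁻⁴.
The exponent of s is -10.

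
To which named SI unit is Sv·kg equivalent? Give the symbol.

Sv = m²·s⁻².
Combining: Sv·kg = (m²·s⁻²) · kg = kg·m²·s⁻².
kg·m²·s⁻² is the base-SI form of the joule.

J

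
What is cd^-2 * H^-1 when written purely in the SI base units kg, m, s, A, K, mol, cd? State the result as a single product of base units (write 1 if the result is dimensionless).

H = Wb/A (inductance = flux per current),
    = kg·m²·s⁻²·A⁻².
So H⁻¹ = kg⁻¹·m⁻²·s²·A².
Combining: cd⁻²·H⁻¹ = cd⁻² · (kg⁻¹·m⁻²·s²·A²) = kg⁻¹·m⁻²·s²·A²·cd⁻².

kg⁻¹·m⁻²·s²·A²·cd⁻²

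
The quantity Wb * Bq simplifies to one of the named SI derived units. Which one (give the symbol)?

V

Wb = kg·m²·s⁻²·A⁻¹.
Bq = s⁻¹.
Combining: Wb·Bq = (kg·m²·s⁻²·A⁻¹) · s⁻¹ = kg·m²·s⁻³·A⁻¹.
kg·m²·s⁻³·A⁻¹ is the base-SI form of the volt.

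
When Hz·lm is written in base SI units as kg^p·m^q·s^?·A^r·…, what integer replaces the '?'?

Hz = s⁻¹.
lm = cd.
Combining: Hz·lm = s⁻¹ · cd = s⁻¹·cd.
The exponent of s is -1.

-1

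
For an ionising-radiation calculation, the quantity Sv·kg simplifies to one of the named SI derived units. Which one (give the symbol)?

Sv = J/kg (equivalent dose = energy per mass),
    = m²·s⁻².
Combining: Sv·kg = (m²·s⁻²) · kg = kg·m²·s⁻².
kg·m²·s⁻² is the base-SI form of the joule.

J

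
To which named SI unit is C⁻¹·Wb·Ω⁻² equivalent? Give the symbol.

C = A·s = s·A (charge = current × time).
So C⁻¹ = s⁻¹·A⁻¹.
Wb = V·s (flux: a volt is a weber per second),
    = kg·m²·s⁻²·A⁻¹.
Ω = V/A (resistance = voltage per current),
    = kg·m²·s⁻³·A⁻².
So Ω⁻² = kg⁻²·m⁻⁴·s⁶·A⁴.
Combining: C⁻¹·Wb·Ω⁻² = (s⁻¹·A⁻¹) · (kg·m²·s⁻²·A⁻¹) · (kg⁻²·m⁻⁴·s⁶·A⁴) = kg⁻¹·m⁻²·s³·A².
kg⁻¹·m⁻²·s³·A² is the base-SI form of the siemens.

S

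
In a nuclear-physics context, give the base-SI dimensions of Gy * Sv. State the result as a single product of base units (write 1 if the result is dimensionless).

Gy = m²·s⁻².
Sv = m²·s⁻².
Combining: Gy·Sv = (m²·s⁻²) · (m²·s⁻²) = m⁴·s⁻⁴.

m⁴·s⁻⁴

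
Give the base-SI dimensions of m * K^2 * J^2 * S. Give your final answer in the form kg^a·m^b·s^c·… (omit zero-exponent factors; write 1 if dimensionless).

J = kg·m²·s⁻².
So J² = kg²·m⁴·s⁻⁴.
S = kg⁻¹·m⁻²·s³·A².
Combining: m·K²·J²·S = m · K² · (kg²·m⁴·s⁻⁴) · (kg⁻¹·m⁻²·s³·A²) = kg·m³·s⁻¹·A²·K².

kg·m³·s⁻¹·A²·K²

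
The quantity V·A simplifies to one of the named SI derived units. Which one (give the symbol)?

W

V = kg·m²·s⁻³·A⁻¹.
Combining: V·A = (kg·m²·s⁻³·A⁻¹) · A = kg·m²·s⁻³.
kg·m²·s⁻³ is the base-SI form of the watt.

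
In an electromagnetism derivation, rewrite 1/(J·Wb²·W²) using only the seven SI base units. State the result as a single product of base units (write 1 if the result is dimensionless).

kg⁻⁵·m⁻¹⁰·s¹²·A²

J = N·m (work = force × distance),
    = kg·m²·s⁻².
So J⁻¹ = kg⁻¹·m⁻²·s².
Wb = V·s (flux: a volt is a weber per second),
    = kg·m²·s⁻²·A⁻¹.
So Wb⁻² = kg⁻²·m⁻⁴·s⁴·A².
W = J/s (power = energy per time),
    = kg·m²·s⁻³.
So W⁻² = kg⁻²·m⁻⁴·s⁶.
Combining: J⁻¹·Wb⁻²·W⁻² = (kg⁻¹·m⁻²·s²) · (kg⁻²·m⁻⁴·s⁴·A²) · (kg⁻²·m⁻⁴·s⁶) = kg⁻⁵·m⁻¹⁰·s¹²·A².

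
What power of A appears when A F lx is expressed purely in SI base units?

F = C/V (capacitance = charge per voltage),
    = A·s/(kg·m²·s⁻³·A⁻¹) (substituting C and V),
    = kg⁻¹·m⁻²·s⁴·A².
lx = lm/m² (illuminance = luminous flux per area),
    = m⁻²·cd.
Combining: A·F·lx = A · (kg⁻¹·m⁻²·s⁴·A²) · (m⁻²·cd) = kg⁻¹·m⁻⁴·s⁴·A³·cd.
The exponent of A is 3.

3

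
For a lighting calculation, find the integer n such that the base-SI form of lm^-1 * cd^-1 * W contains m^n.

lm = cd.
So lm⁻¹ = cd⁻¹.
W = kg·m²·s⁻³.
Combining: lm⁻¹·cd⁻¹·W = cd⁻¹ · cd⁻¹ · (kg·m²·s⁻³) = kg·m²·s⁻³·cd⁻².
The exponent of m is 2.

2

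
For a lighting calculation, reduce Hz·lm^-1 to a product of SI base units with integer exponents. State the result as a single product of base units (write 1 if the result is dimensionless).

s⁻¹·cd⁻¹

Hz = s⁻¹.
lm = cd.
So lm⁻¹ = cd⁻¹.
Combining: Hz·lm⁻¹ = s⁻¹ · cd⁻¹ = s⁻¹·cd⁻¹.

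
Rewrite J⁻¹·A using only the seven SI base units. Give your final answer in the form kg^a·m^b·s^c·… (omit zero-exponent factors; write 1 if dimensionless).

kg⁻¹·m⁻²·s²·A

J = kg·m²·s⁻².
So J⁻¹ = kg⁻¹·m⁻²·s².
Combining: J⁻¹·A = (kg⁻¹·m⁻²·s²) · A = kg⁻¹·m⁻²·s²·A.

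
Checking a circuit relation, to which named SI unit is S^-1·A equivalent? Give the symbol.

S = kg⁻¹·m⁻²·s³·A².
So S⁻¹ = kg·m²·s⁻³·A⁻².
Combining: S⁻¹·A = (kg·m²·s⁻³·A⁻²) · A = kg·m²·s⁻³·A⁻¹.
kg·m²·s⁻³·A⁻¹ is the base-SI form of the volt.

V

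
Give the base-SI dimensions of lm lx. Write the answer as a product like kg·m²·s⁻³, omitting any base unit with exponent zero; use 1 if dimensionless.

lm = cd.
lx = m⁻²·cd.
Combining: lm·lx = cd · (m⁻²·cd) = m⁻²·cd².

m⁻²·cd²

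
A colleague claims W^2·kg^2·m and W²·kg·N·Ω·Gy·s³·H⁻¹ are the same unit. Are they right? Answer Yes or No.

Left side:
  W = J/s (power = energy per time),
      = kg·m²·s⁻³.
  So W² = kg²·m⁴·s⁻⁶.
  Combining: W²·kg²·m = (kg²·m⁴·s⁻⁶) · kg² · m = kg⁴·m⁵·s⁻⁶.
Right side:
  W = kg·m²·s⁻³.
  So W² = kg²·m⁴·s⁻⁶.
  N = kg·m·s⁻².
  Ω = kg·m²·s⁻³·A⁻².
  Gy = m²·s⁻².
  H = kg·m²·s⁻²·A⁻².
  So H⁻¹ = kg⁻¹·m⁻²·s²·A².
  Combining: W²·kg·N·Ω·Gy·s³·H⁻¹ = (kg²·m⁴·s⁻⁶) · kg · (kg·m·s⁻²) · (kg·m²·s⁻³·A⁻²) · (m²·s⁻²) · s³ · (kg⁻¹·m⁻²·s²·A²) = kg⁴·m⁷·s⁻⁸.
Left is kg⁴·m⁵·s⁻⁶; right is kg⁴·m⁷·s⁻⁸ — different.

No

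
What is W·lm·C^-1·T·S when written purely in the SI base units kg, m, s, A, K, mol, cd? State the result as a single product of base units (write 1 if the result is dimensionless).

W = J/s (power = energy per time),
    = kg·m²·s⁻³.
lm = cd·sr = cd (luminous flux; sr is dimensionless).
C = A·s = s·A (charge = current × time).
So C⁻¹ = s⁻¹·A⁻¹.
T = Wb/m² (flux density = flux per area),
    = kg·s⁻²·A⁻¹.
S = 1/Ω (conductance is reciprocal resistance),
    = kg⁻¹·m⁻²·s³·A².
Combining: W·lm·C⁻¹·T·S = (kg·m²·s⁻³) · cd · (s⁻¹·A⁻¹) · (kg·s⁻²·A⁻¹) · (kg⁻¹·m⁻²·s³·A²) = kg·s⁻³·cd.

kg·s⁻³·cd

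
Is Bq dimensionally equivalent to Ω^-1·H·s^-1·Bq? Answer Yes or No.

Yes

Left side:
  Bq = s⁻¹.
Right side:
  Ω = kg·m²·s⁻³·A⁻².
  So Ω⁻¹ = kg⁻¹·m⁻²·s³·A².
  H = kg·m²·s⁻²·A⁻².
  Bq = s⁻¹.
  Combining: Ω⁻¹·H·s⁻¹·Bq = (kg⁻¹·m⁻²·s³·A²) · (kg·m²·s⁻²·A⁻²) · s⁻¹ · s⁻¹ = s⁻¹.
Both reduce to s⁻¹.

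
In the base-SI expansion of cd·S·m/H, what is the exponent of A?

4

S = 1/Ω (conductance is reciprocal resistance),
    = kg⁻¹·m⁻²·s³·A².
H = Wb/A (inductance = flux per current),
    = kg·m²·s⁻²·A⁻².
So H⁻¹ = kg⁻¹·m⁻²·s²·A².
Combining: cd·S·H⁻¹·m = cd · (kg⁻¹·m⁻²·s³·A²) · (kg⁻¹·m⁻²·s²·A²) · m = kg⁻²·m⁻³·s⁵·A⁴·cd.
The exponent of A is 4.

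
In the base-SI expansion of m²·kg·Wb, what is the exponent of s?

-2

Wb = kg·m²·s⁻²·A⁻¹.
Combining: m²·kg·Wb = m² · kg · (kg·m²·s⁻²·A⁻¹) = kg²·m⁴·s⁻²·A⁻¹.
The exponent of s is -2.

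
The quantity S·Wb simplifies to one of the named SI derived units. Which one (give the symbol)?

S = 1/Ω (conductance is reciprocal resistance),
    = kg⁻¹·m⁻²·s³·A².
Wb = V·s (flux: a volt is a weber per second),
    = kg·m²·s⁻²·A⁻¹.
Combining: S·Wb = (kg⁻¹·m⁻²·s³·A²) · (kg·m²·s⁻²·A⁻¹) = s·A.
s·A is the base-SI form of the coulomb.

C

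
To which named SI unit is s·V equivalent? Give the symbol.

V = W/A (potential = power per current),
    = kg·m²·s⁻³·A⁻¹.
Combining: s·V = s · (kg·m²·s⁻³·A⁻¹) = kg·m²·s⁻²·A⁻¹.
kg·m²·s⁻²·A⁻¹ is the base-SI form of the weber.

Wb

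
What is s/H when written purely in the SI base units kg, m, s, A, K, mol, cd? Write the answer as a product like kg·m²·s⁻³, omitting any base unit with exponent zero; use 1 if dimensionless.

H = Wb/A (inductance = flux per current),
    = kg·m²·s⁻²·A⁻².
So H⁻¹ = kg⁻¹·m⁻²·s²·A².
Combining: H⁻¹·s = (kg⁻¹·m⁻²·s²·A²) · s = kg⁻¹·m⁻²·s³·A².

kg⁻¹·m⁻²·s³·A²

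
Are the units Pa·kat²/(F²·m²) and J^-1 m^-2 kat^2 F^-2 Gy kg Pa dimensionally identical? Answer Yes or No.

Yes

Left side:
  Pa = N/m² (pressure = force per area),
      = kg·m⁻¹·s⁻².
  F = C/V (capacitance = charge per voltage),
      = A·s/(kg·m²·s⁻³·A⁻¹) (substituting C and V),
      = kg⁻¹·m⁻²·s⁴·A².
  So F⁻² = kg²·m⁴·s⁻⁸·A⁻⁴.
  kat = mol/s = s⁻¹·mol (catalytic activity).
  So kat² = s⁻²·mol².
  Combining: Pa·F⁻²·kat²·m⁻² = (kg·m⁻¹·s⁻²) · (kg²·m⁴·s⁻⁸·A⁻⁴) · (s⁻²·mol²) · m⁻² = kg³·m·s⁻¹²·A⁻⁴·mol².
Right side:
  J = N·m (work = force × distance),
      = kg·m²·s⁻².
  So J⁻¹ = kg⁻¹·m⁻²·s².
  kat = mol/s = s⁻¹·mol (catalytic activity).
  So kat² = s⁻²·mol².
  F = C/V (capacitance = charge per voltage),
      = A·s/(kg·m²·s⁻³·A⁻¹) (substituting C and V),
      = kg⁻¹·m⁻²·s⁴·A².
  So F⁻² = kg²·m⁴·s⁻⁸·A⁻⁴.
  Gy = J/kg (absorbed dose = energy per mass),
      = m²·s⁻².
  Pa = N/m² (pressure = force per area),
      = kg·m⁻¹·s⁻².
  Combining: J⁻¹·m⁻²·kat²·F⁻²·Gy·kg·Pa = (kg⁻¹·m⁻²·s²) · m⁻² · (s⁻²·mol²) · (kg²·m⁴·s⁻⁸·A⁻⁴) · (m²·s⁻²) · kg · (kg·m⁻¹·s⁻²) = kg³·m·s⁻¹²·A⁻⁴·mol².
Both reduce to kg³·m·s⁻¹²·A⁻⁴·mol².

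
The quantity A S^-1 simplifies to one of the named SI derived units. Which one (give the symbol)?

S = kg⁻¹·m⁻²·s³·A².
So S⁻¹ = kg·m²·s⁻³·A⁻².
Combining: A·S⁻¹ = A · (kg·m²·s⁻³·A⁻²) = kg·m²·s⁻³·A⁻¹.
kg·m²·s⁻³·A⁻¹ is the base-SI form of the volt.

V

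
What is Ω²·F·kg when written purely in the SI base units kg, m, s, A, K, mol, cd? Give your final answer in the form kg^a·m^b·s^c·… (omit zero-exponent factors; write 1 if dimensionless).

Ω = V/A (resistance = voltage per current),
    = kg·m²·s⁻³·A⁻².
So Ω² = kg²·m⁴·s⁻⁶·A⁻⁴.
F = C/V (capacitance = charge per voltage),
    = A·s/(kg·m²·s⁻³·A⁻¹) (substituting C and V),
    = kg⁻¹·m⁻²·s⁴·A².
Combining: Ω²·F·kg = (kg²·m⁴·s⁻⁶·A⁻⁴) · (kg⁻¹·m⁻²·s⁴·A²) · kg = kg²·m²·s⁻²·A⁻².

kg²·m²·s⁻²·A⁻²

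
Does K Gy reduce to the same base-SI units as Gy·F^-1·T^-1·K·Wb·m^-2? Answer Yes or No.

No

Left side:
  Gy = J/kg (absorbed dose = energy per mass),
      = m²·s⁻².
  Combining: K·Gy = K · (m²·s⁻²) = m²·s⁻²·K.
Right side:
  Gy = J/kg (absorbed dose = energy per mass),
      = m²·s⁻².
  F = C/V (capacitance = charge per voltage),
      = A·s/(kg·m²·s⁻³·A⁻¹) (substituting C and V),
      = kg⁻¹·m⁻²·s⁴·A².
  So F⁻¹ = kg·m²·s⁻⁴·A⁻².
  T = Wb/m² (flux density = flux per area),
      = kg·s⁻²·A⁻¹.
  So T⁻¹ = kg⁻¹·s²·A.
  Wb = V·s (flux: a volt is a weber per second),
      = kg·m²·s⁻²·A⁻¹.
  Combining: Gy·F⁻¹·T⁻¹·K·Wb·m⁻² = (m²·s⁻²) · (kg·m²·s⁻⁴·A⁻²) · (kg⁻¹·s²·A) · K · (kg·m²·s⁻²·A⁻¹) · m⁻² = kg·m⁴·s⁻⁶·A⁻²·K.
Left is m²·s⁻²·K; right is kg·m⁴·s⁻⁶·A⁻²·K — different.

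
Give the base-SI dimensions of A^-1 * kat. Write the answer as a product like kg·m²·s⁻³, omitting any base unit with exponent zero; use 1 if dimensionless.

s⁻¹·A⁻¹·mol

kat = s⁻¹·mol.
Combining: A⁻¹·kat = A⁻¹ · (s⁻¹·mol) = s⁻¹·A⁻¹·mol.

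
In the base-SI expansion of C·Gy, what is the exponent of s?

-1

C = A·s = s·A (charge = current × time).
Gy = J/kg (absorbed dose = energy per mass),
    = m²·s⁻².
Combining: C·Gy = (s·A) · (m²·s⁻²) = m²·s⁻¹·A.
The exponent of s is -1.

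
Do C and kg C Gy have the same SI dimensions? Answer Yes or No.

Left side:
  C = A·s = s·A (charge = current × time).
Right side:
  C = s·A.
  Gy = m²·s⁻².
  Combining: kg·C·Gy = kg · (s·A) · (m²·s⁻²) = kg·m²·s⁻¹·A.
Left is s·A; right is kg·m²·s⁻¹·A — different.

No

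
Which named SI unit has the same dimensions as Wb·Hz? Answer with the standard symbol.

Wb = kg·m²·s⁻²·A⁻¹.
Hz = s⁻¹.
Combining: Wb·Hz = (kg·m²·s⁻²·A⁻¹) · s⁻¹ = kg·m²·s⁻³·A⁻¹.
kg·m²·s⁻³·A⁻¹ is the base-SI form of the volt.

V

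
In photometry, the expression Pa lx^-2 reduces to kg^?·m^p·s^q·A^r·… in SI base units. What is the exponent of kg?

Pa = N/m² (pressure = force per area),
    = kg·m⁻¹·s⁻².
lx = lm/m² (illuminance = luminous flux per area),
    = m⁻²·cd.
So lx⁻² = m⁴·cd⁻².
Combining: Pa·lx⁻² = (kg·m⁻¹·s⁻²) · (m⁴·cd⁻²) = kg·m³·s⁻²·cd⁻².
The exponent of kg is 1.

1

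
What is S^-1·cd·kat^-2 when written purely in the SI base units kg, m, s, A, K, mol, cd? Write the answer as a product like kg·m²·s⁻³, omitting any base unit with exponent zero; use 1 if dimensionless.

kg·m²·s⁻¹·A⁻²·mol⁻²·cd

S = 1/Ω (conductance is reciprocal resistance),
    = kg⁻¹·m⁻²·s³·A².
So S⁻¹ = kg·m²·s⁻³·A⁻².
kat = mol/s = s⁻¹·mol (catalytic activity).
So kat⁻² = s²·mol⁻².
Combining: S⁻¹·cd·kat⁻² = (kg·m²·s⁻³·A⁻²) · cd · (s²·mol⁻²) = kg·m²·s⁻¹·A⁻²·mol⁻²·cd.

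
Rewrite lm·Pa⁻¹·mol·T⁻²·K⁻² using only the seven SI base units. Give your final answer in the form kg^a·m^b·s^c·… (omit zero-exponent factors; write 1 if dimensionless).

lm = cd.
Pa = kg·m⁻¹·s⁻².
So Pa⁻¹ = kg⁻¹·m·s².
T = kg·s⁻²·A⁻¹.
So T⁻² = kg⁻²·s⁴·A².
Combining: lm·Pa⁻¹·mol·T⁻²·K⁻² = cd · (kg⁻¹·m·s²) · mol · (kg⁻²·s⁴·A²) · K⁻² = kg⁻³·m·s⁶·A²·K⁻²·mol·cd.

kg⁻³·m·s⁶·A²·K⁻²·mol·cd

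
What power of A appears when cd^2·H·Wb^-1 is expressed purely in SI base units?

H = Wb/A (inductance = flux per current),
    = kg·m²·s⁻²·A⁻².
Wb = V·s (flux: a volt is a weber per second),
    = kg·m²·s⁻²·A⁻¹.
So Wb⁻¹ = kg⁻¹·m⁻²·s²·A.
Combining: cd²·H·Wb⁻¹ = cd² · (kg·m²·s⁻²·A⁻²) · (kg⁻¹·m⁻²·s²·A) = A⁻¹·cd².
The exponent of A is -1.

-1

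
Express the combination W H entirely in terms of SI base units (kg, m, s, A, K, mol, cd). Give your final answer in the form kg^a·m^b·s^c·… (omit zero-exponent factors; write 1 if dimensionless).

kg²·m⁴·s⁻⁵·A⁻²

W = J/s (power = energy per time),
    = kg·m²·s⁻³.
H = Wb/A (inductance = flux per current),
    = kg·m²·s⁻²·A⁻².
Combining: W·H = (kg·m²·s⁻³) · (kg·m²·s⁻²·A⁻²) = kg²·m⁴·s⁻⁵·A⁻².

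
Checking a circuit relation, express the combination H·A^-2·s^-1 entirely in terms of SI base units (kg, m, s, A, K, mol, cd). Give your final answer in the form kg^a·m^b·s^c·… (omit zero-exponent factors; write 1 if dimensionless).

kg·m²·s⁻³·A⁻⁴

H = Wb/A (inductance = flux per current),
    = kg·m²·s⁻²·A⁻².
Combining: H·A⁻²·s⁻¹ = (kg·m²·s⁻²·A⁻²) · A⁻² · s⁻¹ = kg·m²·s⁻³·A⁻⁴.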